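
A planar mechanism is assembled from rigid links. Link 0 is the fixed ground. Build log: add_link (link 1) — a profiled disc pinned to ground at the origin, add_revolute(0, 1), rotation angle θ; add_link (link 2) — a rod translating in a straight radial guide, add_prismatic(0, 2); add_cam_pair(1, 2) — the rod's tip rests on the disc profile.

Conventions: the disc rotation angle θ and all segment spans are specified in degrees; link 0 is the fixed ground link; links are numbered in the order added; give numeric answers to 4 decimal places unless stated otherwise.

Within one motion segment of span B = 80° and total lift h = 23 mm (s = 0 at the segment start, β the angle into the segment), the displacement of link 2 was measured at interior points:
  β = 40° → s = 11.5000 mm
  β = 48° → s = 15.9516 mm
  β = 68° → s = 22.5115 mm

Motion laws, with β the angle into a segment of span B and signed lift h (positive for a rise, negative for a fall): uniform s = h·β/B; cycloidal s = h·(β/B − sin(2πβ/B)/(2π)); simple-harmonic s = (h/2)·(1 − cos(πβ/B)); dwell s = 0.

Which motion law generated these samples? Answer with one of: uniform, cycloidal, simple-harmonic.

candidates at β/B = r: uniform s = h·r (linear in β); cycloidal s = h·(r − sin(2πr)/(2π)); simple-harmonic s = (h/2)(1 − cos(πr))
β=40°: printed 11.5000 | uniform 11.5000, cycloidal 11.5000, simple-harmonic 11.5000
β=48°: printed 15.9516 | uniform 13.8000, cycloidal 15.9516, simple-harmonic 15.0537
β=68°: printed 22.5115 | uniform 19.5500, cycloidal 22.5115, simple-harmonic 21.7466
only one law matches every sample → cycloidal

cycloidal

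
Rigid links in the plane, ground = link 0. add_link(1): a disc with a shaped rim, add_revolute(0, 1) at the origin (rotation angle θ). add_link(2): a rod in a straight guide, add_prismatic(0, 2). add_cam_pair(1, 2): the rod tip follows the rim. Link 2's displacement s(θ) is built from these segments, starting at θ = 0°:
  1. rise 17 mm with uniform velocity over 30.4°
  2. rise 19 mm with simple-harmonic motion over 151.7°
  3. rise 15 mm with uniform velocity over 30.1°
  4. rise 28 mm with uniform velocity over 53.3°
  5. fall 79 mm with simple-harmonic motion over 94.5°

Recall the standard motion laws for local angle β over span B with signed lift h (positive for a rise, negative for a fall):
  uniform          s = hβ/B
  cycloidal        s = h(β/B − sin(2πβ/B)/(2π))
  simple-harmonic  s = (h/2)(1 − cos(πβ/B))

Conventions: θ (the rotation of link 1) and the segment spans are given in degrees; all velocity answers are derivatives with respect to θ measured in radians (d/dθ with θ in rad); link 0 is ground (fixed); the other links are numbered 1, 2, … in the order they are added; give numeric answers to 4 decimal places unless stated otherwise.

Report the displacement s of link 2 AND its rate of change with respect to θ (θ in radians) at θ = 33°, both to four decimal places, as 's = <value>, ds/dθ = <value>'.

segment 1 (0° to 30.4°, uniform, h = 17) is passed completely: s = 0.0000 + (17) = 17.0000
θ = 33° falls in segment 2 (30.4° to 182.1°, simple-harmonic, h = 19): β = 33 − 30.4 = 2.6°, B = 151.7°; Δs = 19/2·(1 − cos(π·0.0171)) = 0.0138; s = 17.0000 + 0.0138 = 17.0138
velocity in seg [30.4°–182.1°] (simple-harmonic), θ in radians: β = 2.6° = 0.0454 rad, B = 151.7° = 2.6477 rad; ds/dθ = (πh/(2B)) sin(πβ/B) = (π·19/(2·2.6477)) sin(π·0.0171) = 0.606650 mm/rad

s = 17.0138, ds/dθ = 0.6067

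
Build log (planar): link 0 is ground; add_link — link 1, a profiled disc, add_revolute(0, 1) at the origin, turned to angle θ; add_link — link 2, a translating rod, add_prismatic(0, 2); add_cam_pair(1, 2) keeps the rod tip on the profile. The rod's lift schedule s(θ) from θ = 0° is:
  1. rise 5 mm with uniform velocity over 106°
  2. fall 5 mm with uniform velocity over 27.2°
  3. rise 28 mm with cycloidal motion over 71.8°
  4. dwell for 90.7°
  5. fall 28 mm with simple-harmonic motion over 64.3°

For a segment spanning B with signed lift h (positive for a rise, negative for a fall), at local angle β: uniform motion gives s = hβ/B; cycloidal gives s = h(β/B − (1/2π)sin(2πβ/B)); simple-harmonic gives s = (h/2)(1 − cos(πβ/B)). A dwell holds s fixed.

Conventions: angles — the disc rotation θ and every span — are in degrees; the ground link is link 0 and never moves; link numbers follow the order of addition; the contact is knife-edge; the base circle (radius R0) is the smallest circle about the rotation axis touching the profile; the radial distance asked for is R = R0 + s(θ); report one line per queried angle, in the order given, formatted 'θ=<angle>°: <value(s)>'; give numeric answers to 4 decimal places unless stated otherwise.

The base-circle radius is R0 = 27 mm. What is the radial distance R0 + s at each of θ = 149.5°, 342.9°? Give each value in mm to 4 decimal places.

seg 1 [0°–106°] uniform, h=5: full span → s += 5 → s = 5.0000
seg 2 [106°–133.2°] uniform, h=-5: full span → s += -5 → s = 0.0000
seg 3 [133.2°–205°] cycloidal, h=28: θ=149.5° here. β=16.3, B=71.8. 28·(0.2270 − sin(2π·0.2270)/(2π)) = 1.9466 → s = 1.9466
seg 3 [133.2°–205°] cycloidal, h=28: full span → s += 28 → s = 28.0000
seg 4 [205°–295.7°] dwell: s stays 28.0000
seg 5 [295.7°–360°] simple-harmonic, h=-28: θ=342.9° here. β=47.2, B=64.3. -28/2·(1 − cos(π·0.7341)) = -23.3915 → s = 4.6085
θ=149.5°: R = R0 + s = 27 + 1.9466 = 28.9466
θ=342.9°: R = R0 + s = 27 + 4.6085 = 31.6085

θ=149.5°: 28.9466
θ=342.9°: 31.6085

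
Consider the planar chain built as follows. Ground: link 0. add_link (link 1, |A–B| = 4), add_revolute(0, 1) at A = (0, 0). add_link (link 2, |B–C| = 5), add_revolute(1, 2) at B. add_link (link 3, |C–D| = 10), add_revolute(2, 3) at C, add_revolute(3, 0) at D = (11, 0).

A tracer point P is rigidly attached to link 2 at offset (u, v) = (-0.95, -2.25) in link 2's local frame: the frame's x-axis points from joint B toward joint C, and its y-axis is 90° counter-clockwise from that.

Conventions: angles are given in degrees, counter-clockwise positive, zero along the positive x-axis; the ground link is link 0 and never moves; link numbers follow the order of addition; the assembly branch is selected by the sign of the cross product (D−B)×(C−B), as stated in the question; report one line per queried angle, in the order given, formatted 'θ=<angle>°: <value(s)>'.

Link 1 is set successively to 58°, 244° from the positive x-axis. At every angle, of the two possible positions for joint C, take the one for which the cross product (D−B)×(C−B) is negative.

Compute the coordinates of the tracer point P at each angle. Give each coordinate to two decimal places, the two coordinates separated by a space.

A=(0,0), D=(11.00,0)
θ=58°: B = A + 4.00·(cos58°, sin58°) = (2.1197, 3.3922)
θ=58°: |BD| = 9.5062
θ=58°: circle(B,5.00) ∩ circle(D,10.00): a=0.8083, h=4.9342
θ=58°:   candidates: C₊=(4.6355,7.7132) cross=46.906; C₋=(1.1140,-1.5056) cross=-46.906
θ=58°:   branch - wants cross < 0 → take C=(1.1140,-1.5056) (cross=-46.906)
θ=58°: ex = (C−B)/|BC| = (-0.2011,-0.9796); ey = (0.9796,-0.2011)
θ=58°: P = B + -0.95·ex + -2.25·ey = (0.1067,4.7753)
θ=244°: B = A + 4.00·(cos244°, sin244°) = (-1.7535, -3.5952)
θ=244°: |BD| = 13.2505
θ=244°: circle(B,5.00) ∩ circle(D,10.00): a=3.7952, h=3.2552
θ=244°:   candidates: C₊=(1.0161,0.5677) cross=43.134; C₋=(2.7826,-5.6986) cross=-43.134
θ=244°:   branch - wants cross < 0 → take C=(2.7826,-5.6986) (cross=-43.134)
θ=244°: ex = (C−B)/|BC| = (0.9072,-0.4207); ey = (0.4207,0.9072)
θ=244°: P = B + -0.95·ex + -2.25·ey = (-3.5619,-5.2368)

θ=58°: 0.11 4.78
θ=244°: -3.56 -5.24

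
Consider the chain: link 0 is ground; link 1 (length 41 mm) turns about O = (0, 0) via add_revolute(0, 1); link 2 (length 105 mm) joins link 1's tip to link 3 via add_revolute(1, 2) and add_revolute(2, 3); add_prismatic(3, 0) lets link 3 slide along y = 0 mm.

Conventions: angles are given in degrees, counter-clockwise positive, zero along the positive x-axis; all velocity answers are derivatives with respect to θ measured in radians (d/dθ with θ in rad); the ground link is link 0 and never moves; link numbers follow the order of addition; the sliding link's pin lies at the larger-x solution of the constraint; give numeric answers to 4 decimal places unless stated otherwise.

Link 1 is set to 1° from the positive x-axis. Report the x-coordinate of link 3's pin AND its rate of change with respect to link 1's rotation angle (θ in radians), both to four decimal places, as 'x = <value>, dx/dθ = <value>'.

geometry: r = 41 mm, L = 105 mm, e = 0 mm
crank pin P = (r cos θ, r sin θ) = (40.993756, 0.715549)
h = r sin θ − e = 0.715549 − 0 = 0.715549
x = r cos θ + √(L² − h²) = 40.993756 + 104.997562 = 145.991317
dx/dθ = −r sin θ − h·r cos θ/√(L² − h²) (θ in radians; h = 0.715549) = -0.994917

x = 145.9913, dx/dθ = -0.9949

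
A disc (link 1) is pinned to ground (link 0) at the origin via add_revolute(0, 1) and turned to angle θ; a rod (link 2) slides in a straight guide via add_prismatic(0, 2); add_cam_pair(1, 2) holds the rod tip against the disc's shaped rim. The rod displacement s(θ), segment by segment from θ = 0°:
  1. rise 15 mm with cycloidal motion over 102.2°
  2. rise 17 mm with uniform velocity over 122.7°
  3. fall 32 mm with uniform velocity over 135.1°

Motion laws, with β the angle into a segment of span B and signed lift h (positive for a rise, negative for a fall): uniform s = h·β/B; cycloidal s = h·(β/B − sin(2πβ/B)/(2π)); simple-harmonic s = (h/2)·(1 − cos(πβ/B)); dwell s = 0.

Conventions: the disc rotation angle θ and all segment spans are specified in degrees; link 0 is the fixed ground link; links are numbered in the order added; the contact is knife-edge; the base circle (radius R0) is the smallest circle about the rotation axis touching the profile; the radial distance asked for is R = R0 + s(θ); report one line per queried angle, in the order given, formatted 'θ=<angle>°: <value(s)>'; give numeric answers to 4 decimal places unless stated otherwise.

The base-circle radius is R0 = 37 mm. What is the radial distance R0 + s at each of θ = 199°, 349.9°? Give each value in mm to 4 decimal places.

segment 1 (0° to 102.2°, cycloidal, h = 15) is passed completely: s = 0.0000 + (15) = 15.0000
θ = 199° falls in segment 2 (102.2° to 224.9°, uniform, h = 17): β = 199 − 102.2 = 96.8°, B = 122.7°; Δs = 17·96.8/122.7 = 13.4116; s = 15.0000 + 13.4116 = 28.4116
segment 2 (102.2° to 224.9°, uniform, h = 17) is passed completely: s = 15.0000 + (17) = 32.0000
θ = 349.9° falls in segment 3 (224.9° to 360°, uniform, h = -32): β = 349.9 − 224.9 = 125°, B = 135.1°; Δs = -32·125/135.1 = -29.6077; s = 32.0000 − 29.6077 = 2.3923
θ=199°: R = R0 + s = 37 + 28.4116 = 65.4116
θ=349.9°: R = R0 + s = 37 + 2.3923 = 39.3923

θ=199°: 65.4116
θ=349.9°: 39.3923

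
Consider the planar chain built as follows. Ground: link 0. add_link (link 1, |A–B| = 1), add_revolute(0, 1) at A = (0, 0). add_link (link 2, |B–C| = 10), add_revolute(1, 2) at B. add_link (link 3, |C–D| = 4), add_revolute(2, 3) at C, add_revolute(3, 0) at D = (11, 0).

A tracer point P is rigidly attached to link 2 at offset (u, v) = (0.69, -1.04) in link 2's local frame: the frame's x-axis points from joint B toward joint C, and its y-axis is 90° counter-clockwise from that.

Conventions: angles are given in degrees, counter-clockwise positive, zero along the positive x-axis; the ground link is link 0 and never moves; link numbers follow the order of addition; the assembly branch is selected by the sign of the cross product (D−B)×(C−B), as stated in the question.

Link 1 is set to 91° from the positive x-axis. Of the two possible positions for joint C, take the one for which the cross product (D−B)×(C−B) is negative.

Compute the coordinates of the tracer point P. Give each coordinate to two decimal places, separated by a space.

A=(0,0), D=(11.00,0)
B = A + 1.00·(cos91°, sin91°) = (-0.0175, 0.9998)
|BD| = 11.0627
circle(B,10.00) ∩ circle(D,4.00): a=9.3279, h=3.6042
  candidates: C₊=(9.5980,3.7463) cross=39.872; C₋=(8.9465,-3.4327) cross=-39.872
  branch - wants cross < 0 → take C=(8.9465,-3.4327) (cross=-39.872)
ex = (C−B)/|BC| = (0.8964,-0.4433); ey = (0.4433,0.8964)
P = B + 0.69·ex + -1.04·ey = (0.1401,-0.2382)

0.14 -0.24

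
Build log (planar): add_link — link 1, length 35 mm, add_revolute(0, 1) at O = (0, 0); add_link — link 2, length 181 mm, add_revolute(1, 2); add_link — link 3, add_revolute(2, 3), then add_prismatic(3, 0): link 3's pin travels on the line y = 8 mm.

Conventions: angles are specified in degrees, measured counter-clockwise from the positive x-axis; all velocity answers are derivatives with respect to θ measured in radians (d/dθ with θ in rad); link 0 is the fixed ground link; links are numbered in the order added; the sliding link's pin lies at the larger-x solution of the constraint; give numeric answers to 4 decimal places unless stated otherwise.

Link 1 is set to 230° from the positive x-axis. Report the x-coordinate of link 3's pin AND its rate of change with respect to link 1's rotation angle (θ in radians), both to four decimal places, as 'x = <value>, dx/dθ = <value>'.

geometry: r = 35 mm, L = 181 mm, e = 8 mm
crank pin P = (r cos θ, r sin θ) = (-22.497566, -26.811556)
h = r sin θ − e = -26.811556 − 8 = -34.811556
x = r cos θ + √(L² − h²) = -22.497566 + 177.620820 = 155.123253
dx/dθ = −r sin θ − h·r cos θ/√(L² − h²) (θ in radians; h = -34.811556) = 22.402302

x = 155.1233, dx/dθ = 22.4023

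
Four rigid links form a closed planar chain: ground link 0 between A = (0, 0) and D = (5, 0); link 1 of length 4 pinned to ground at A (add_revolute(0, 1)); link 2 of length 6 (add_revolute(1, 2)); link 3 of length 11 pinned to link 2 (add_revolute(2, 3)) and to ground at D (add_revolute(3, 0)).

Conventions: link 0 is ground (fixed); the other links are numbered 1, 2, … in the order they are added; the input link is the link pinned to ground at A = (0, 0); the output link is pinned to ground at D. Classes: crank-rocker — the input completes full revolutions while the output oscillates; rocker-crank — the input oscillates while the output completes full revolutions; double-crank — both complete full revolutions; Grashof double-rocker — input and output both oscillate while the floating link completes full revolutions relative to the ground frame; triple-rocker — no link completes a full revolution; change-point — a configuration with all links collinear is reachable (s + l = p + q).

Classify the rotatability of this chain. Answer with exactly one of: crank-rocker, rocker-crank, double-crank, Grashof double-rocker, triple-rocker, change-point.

lengths: ground=5, input=4, coupler=6, output=11
sorted: s=4 (shortest), l=11 (longest), p+q=11
s + l = 15 vs p + q = 11
s + l > p + q → non-Grashof → no link fully rotates → triple-rocker

triple-rocker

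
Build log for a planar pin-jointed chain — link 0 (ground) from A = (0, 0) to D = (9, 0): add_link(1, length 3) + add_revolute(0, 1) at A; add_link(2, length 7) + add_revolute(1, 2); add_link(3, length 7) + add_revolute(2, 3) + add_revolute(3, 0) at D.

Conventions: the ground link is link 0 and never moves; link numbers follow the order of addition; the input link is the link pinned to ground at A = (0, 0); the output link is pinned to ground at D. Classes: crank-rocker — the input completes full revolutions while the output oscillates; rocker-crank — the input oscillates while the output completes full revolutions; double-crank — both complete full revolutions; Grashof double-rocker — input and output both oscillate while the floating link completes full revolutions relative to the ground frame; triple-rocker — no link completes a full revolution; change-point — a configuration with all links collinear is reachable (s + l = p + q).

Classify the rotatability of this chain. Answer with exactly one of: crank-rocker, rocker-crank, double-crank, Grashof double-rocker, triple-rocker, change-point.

lengths: ground=9, input=3, coupler=7, output=7
sorted: s=3 (shortest), l=9 (longest), p+q=14
s + l = 12 vs p + q = 14
s + l < p + q (Grashof) with shortest = input link → crank-rocker

crank-rocker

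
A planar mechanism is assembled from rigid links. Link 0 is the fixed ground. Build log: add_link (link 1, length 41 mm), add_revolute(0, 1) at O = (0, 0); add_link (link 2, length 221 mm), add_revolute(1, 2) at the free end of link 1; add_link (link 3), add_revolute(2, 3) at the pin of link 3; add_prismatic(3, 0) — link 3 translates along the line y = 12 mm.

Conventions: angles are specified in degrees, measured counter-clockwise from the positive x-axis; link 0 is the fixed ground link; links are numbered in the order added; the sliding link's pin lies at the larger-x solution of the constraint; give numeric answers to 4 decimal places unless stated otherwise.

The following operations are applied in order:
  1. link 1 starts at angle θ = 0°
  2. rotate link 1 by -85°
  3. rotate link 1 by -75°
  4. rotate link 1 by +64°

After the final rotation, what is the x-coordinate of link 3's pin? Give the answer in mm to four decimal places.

geometry: r = 41 mm, L = 221 mm, e = 12 mm; θ starts at 0°
rotate link 1 by -85°: θ ← 0° -85° = -85°
rotate link 1 by -75°: θ ← -85° -75° = -160°
rotate link 1 by +64°: θ ← -160° +64° = -96°
crank pin P = (r cos θ, r sin θ) = (-4.285667, -40.775398)
h = r sin θ − e = -40.775398 − 12 = -52.775398
x = r cos θ + √(L² − h²) = -4.285667 + 214.606052 = 210.320385

210.3204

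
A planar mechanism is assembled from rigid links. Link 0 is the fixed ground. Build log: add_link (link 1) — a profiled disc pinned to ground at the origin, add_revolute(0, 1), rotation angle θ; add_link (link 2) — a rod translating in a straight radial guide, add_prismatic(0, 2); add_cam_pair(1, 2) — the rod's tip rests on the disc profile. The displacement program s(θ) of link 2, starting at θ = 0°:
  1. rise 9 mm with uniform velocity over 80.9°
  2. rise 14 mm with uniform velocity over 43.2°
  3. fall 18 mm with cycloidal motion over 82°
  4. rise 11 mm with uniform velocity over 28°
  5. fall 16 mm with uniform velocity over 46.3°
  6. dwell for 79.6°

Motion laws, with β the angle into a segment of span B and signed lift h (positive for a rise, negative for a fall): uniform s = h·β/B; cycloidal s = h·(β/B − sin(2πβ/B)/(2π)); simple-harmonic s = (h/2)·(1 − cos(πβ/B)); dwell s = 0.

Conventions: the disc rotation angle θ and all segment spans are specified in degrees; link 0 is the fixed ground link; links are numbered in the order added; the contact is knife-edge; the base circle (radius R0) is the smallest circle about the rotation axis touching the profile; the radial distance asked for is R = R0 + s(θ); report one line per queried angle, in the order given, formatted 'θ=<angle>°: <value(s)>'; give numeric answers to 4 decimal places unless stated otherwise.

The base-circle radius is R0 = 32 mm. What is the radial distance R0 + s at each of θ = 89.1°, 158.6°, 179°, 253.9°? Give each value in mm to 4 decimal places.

seg 1 [0°–80.9°] uniform, h=9: full span → s += 9 → s = 9.0000
seg 2 [80.9°–124.1°] uniform, h=14: θ=89.1° here. β=8.2, B=43.2. 14·8.2/43.2 = 2.6574 → s = 11.6574
seg 2 [80.9°–124.1°] uniform, h=14: full span → s += 14 → s = 23.0000
seg 3 [124.1°–206.1°] cycloidal, h=-18: θ=158.6° here. β=34.5, B=82. -18·(0.4207 − sin(2π·0.4207)/(2π)) = -6.2046 → s = 16.7954
seg 3 [124.1°–206.1°] cycloidal, h=-18: θ=179° here. β=54.9, B=82. -18·(0.6695 − sin(2π·0.6695)/(2π)) = -14.5574 → s = 8.4426
seg 3 [124.1°–206.1°] cycloidal, h=-18: full span → s += -18 → s = 5.0000
seg 4 [206.1°–234.1°] uniform, h=11: full span → s += 11 → s = 16.0000
seg 5 [234.1°–280.4°] uniform, h=-16: θ=253.9° here. β=19.8, B=46.3. -16·19.8/46.3 = -6.8423 → s = 9.1577
θ=89.1°: R = R0 + s = 32 + 11.6574 = 43.6574
θ=158.6°: R = R0 + s = 32 + 16.7954 = 48.7954
θ=179°: R = R0 + s = 32 + 8.4426 = 40.4426
θ=253.9°: R = R0 + s = 32 + 9.1577 = 41.1577

θ=89.1°: 43.6574
θ=158.6°: 48.7954
θ=179°: 40.4426
θ=253.9°: 41.1577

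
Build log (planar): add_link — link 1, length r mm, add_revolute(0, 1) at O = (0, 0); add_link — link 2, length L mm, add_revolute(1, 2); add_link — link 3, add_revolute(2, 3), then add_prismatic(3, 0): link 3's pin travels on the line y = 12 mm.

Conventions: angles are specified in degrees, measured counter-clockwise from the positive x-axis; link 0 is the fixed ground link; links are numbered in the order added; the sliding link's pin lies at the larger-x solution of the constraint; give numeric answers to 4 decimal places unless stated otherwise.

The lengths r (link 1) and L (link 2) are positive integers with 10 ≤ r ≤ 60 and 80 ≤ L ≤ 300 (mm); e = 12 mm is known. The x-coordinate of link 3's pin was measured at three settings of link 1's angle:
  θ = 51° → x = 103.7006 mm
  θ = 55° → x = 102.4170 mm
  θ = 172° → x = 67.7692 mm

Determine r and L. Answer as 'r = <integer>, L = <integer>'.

constraint per measurement: (x − r cos θ)² + (r sin θ − e)² = L²
subtracting the θ₁ and θ₂ equations cancels the r² and L² terms:
r = (x₁² − x₂²) / (2[(x₁cos θ₁ + e sin θ₁) − (x₂cos θ₂ + e sin θ₂)]) = 22.0006 → r = 22
L² = (x₁ − r cos θ₁)² + (r sin θ₁ − e)² = 8100.0017 → L = 90.0000 → L = 90
check at θ₃=172°: x = 67.7692 (printed 67.7692) ✓

r = 22, L = 90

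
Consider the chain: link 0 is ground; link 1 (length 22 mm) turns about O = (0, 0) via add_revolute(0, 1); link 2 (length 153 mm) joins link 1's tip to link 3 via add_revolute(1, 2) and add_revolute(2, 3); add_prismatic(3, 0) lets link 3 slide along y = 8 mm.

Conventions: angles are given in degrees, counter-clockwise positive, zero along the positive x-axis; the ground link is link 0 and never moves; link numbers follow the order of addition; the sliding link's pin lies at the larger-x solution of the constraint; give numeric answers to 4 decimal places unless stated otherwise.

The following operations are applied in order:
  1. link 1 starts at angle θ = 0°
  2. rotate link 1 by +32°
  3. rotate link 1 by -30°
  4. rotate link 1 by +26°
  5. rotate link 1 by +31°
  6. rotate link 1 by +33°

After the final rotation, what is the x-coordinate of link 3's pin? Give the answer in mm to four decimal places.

geometry: r = 22 mm, L = 153 mm, e = 8 mm; θ starts at 0°
rotate link 1 by +32°: θ ← 0° +32° = 32°
rotate link 1 by -30°: θ ← 32° -30° = 2°
rotate link 1 by +26°: θ ← 2° +26° = 28°
rotate link 1 by +31°: θ ← 28° +31° = 59°
rotate link 1 by +33°: θ ← 59° +33° = 92°
crank pin P = (r cos θ, r sin θ) = (-0.767789, 21.986598)
h = r sin θ − e = 21.986598 − 8 = 13.986598
x = r cos θ + √(L² − h²) = -0.767789 + 152.359362 = 151.591573

151.5916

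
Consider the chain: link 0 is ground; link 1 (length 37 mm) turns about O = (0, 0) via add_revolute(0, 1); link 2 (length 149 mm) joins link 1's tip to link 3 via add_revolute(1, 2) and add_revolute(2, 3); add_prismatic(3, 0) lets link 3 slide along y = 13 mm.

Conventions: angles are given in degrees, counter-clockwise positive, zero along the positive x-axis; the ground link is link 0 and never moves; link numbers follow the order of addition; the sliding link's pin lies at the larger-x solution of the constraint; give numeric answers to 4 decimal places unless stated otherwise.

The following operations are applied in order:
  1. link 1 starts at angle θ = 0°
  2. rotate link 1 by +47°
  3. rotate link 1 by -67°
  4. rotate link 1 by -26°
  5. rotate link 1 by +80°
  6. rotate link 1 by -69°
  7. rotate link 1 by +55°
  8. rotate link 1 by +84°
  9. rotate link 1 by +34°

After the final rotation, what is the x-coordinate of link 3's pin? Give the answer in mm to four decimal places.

geometry: r = 37 mm, L = 149 mm, e = 13 mm; θ starts at 0°
rotate link 1 by +47°: θ ← 0° +47° = 47°
rotate link 1 by -67°: θ ← 47° -67° = -20°
rotate link 1 by -26°: θ ← -20° -26° = -46°
rotate link 1 by +80°: θ ← -46° +80° = 34°
rotate link 1 by -69°: θ ← 34° -69° = -35°
rotate link 1 by +55°: θ ← -35° +55° = 20°
rotate link 1 by +84°: θ ← 20° +84° = 104°
rotate link 1 by +34°: θ ← 104° +34° = 138°
crank pin P = (r cos θ, r sin θ) = (-27.496359, 24.757832)
h = r sin θ − e = 24.757832 − 13 = 11.757832
x = r cos θ + √(L² − h²) = -27.496359 + 148.535361 = 121.039002

121.0390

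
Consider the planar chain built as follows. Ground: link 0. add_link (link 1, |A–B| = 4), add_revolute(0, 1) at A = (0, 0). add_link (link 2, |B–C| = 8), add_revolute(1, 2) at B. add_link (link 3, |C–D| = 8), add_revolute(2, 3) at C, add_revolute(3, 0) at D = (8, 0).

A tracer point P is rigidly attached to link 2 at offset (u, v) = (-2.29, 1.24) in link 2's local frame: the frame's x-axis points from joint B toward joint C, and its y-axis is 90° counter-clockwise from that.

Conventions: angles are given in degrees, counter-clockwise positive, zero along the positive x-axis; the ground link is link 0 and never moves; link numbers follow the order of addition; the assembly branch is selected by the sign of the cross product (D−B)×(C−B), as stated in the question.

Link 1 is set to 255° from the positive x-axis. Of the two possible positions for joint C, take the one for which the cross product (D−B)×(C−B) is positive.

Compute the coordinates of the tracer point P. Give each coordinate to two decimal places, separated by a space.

A=(0,0), D=(8.00,0)
B = A + 4.00·(cos255°, sin255°) = (-1.0353, -3.8637)
|BD| = 9.8267
circle(B,8.00) ∩ circle(D,8.00): a=4.9134, h=6.3134
  candidates: C₊=(1.0000,3.8731) cross=62.040; C₋=(5.9647,-7.7368) cross=-62.040
  branch + wants cross > 0 → take C=(1.0000,3.8731) (cross=62.040)
ex = (C−B)/|BC| = (0.2544,0.9671); ey = (-0.9671,0.2544)
P = B + -2.29·ex + 1.24·ey = (-2.8171,-5.7629)

-2.82 -5.76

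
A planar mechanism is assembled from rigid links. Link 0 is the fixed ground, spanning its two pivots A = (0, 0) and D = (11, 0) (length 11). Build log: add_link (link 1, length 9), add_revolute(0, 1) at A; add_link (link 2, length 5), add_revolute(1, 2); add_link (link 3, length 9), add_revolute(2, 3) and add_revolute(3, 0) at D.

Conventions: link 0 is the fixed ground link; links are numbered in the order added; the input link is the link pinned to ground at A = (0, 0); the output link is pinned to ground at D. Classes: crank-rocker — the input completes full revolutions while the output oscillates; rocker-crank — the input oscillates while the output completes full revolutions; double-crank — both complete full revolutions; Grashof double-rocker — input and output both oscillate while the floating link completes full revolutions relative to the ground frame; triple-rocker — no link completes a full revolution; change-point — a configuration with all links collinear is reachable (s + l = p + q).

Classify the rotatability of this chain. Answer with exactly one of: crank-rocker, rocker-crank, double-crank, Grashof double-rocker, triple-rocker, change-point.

lengths: ground=11, input=9, coupler=5, output=9
sorted: s=5 (shortest), l=11 (longest), p+q=18
s + l = 16 vs p + q = 18
s + l < p + q (Grashof) with shortest = coupler link → Grashof double-rocker

Grashof double-rocker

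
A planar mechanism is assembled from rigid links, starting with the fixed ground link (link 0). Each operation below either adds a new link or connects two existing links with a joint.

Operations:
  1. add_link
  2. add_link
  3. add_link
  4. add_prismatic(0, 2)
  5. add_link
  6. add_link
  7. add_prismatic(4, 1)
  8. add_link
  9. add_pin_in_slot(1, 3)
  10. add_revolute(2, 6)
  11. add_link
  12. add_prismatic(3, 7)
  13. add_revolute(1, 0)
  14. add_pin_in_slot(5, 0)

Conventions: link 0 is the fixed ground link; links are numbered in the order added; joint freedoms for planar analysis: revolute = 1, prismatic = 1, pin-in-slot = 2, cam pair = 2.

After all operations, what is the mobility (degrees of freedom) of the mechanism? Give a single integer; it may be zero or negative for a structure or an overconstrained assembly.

ground; <1,0,0>
#1 <2,0,0>
#2 <3,0,0>
#3 <4,0,0>
P:0↔2 J1 <4,1,0>
#4 <5,1,0>
#5 <6,1,0>
P:4↔1 J1 <6,2,0>
#6 <7,2,0>
PS:1↔3 J2 <7,2,1>
R:2↔6 J1 <7,3,1>
#7 <8,3,1>
P:3↔7 J1 <8,4,1>
R:1↔0 J1 <8,5,1>
PS:5↔0 J2 <8,5,2>
3×7 − 2×5 − 1×2 = 9

M = 9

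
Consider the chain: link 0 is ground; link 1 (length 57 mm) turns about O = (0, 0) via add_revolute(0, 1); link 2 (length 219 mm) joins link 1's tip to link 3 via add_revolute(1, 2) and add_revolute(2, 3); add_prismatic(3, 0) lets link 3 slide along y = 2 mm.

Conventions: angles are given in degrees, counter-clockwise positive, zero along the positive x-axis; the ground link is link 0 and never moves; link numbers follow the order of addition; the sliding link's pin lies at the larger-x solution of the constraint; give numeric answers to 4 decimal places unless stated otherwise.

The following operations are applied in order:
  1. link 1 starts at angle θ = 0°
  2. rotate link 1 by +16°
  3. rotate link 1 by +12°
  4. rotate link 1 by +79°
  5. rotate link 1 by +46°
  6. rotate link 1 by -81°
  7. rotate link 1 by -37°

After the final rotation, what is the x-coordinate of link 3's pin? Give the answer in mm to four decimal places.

geometry: r = 57 mm, L = 219 mm, e = 2 mm; θ starts at 0°
rotate link 1 by +16°: θ ← 0° +16° = 16°
rotate link 1 by +12°: θ ← 16° +12° = 28°
rotate link 1 by +79°: θ ← 28° +79° = 107°
rotate link 1 by +46°: θ ← 107° +46° = 153°
rotate link 1 by -81°: θ ← 153° -81° = 72°
rotate link 1 by -37°: θ ← 72° -37° = 35°
crank pin P = (r cos θ, r sin θ) = (46.691667, 32.693857)
h = r sin θ − e = 32.693857 − 2 = 30.693857
x = r cos θ + √(L² − h²) = 46.691667 + 216.838389 = 263.530056

263.5301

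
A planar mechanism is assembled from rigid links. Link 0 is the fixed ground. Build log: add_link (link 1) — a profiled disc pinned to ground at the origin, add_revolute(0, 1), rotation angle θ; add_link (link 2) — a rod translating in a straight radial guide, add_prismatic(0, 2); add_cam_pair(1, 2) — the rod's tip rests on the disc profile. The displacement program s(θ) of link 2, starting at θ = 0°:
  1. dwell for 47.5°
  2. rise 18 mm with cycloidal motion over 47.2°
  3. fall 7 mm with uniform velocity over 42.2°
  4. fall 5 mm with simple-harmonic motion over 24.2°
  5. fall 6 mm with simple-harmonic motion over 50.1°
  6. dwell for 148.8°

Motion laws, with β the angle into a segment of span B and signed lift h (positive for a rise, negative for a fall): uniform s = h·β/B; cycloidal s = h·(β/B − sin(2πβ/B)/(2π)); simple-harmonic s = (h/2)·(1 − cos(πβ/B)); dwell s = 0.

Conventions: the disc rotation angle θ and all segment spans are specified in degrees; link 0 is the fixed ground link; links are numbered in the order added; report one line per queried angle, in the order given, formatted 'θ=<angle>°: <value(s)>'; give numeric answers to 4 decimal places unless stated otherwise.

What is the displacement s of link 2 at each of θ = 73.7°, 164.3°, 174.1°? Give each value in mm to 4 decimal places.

seg 1 [0°–47.5°] dwell: s stays 0.0000
seg 2 [47.5°–94.7°] cycloidal, h=18: θ=73.7° here. β=26.2, B=47.2. 18·(0.5551 − sin(2π·0.5551)/(2π)) = 10.9634 → s = 10.9634
seg 2 [47.5°–94.7°] cycloidal, h=18: full span → s += 18 → s = 18.0000
seg 3 [94.7°–136.9°] uniform, h=-7: full span → s += -7 → s = 11.0000
seg 4 [136.9°–161.1°] simple-harmonic, h=-5: full span → s += -5 → s = 6.0000
seg 5 [161.1°–211.2°] simple-harmonic, h=-6: θ=164.3° here. β=3.2, B=50.1. -6/2·(1 − cos(π·0.0639)) = -0.0602 → s = 5.9398
seg 5 [161.1°–211.2°] simple-harmonic, h=-6: θ=174.1° here. β=13, B=50.1. -6/2·(1 − cos(π·0.2595)) = -0.9428 → s = 5.0572

θ=73.7°: 10.9634
θ=164.3°: 5.9398
θ=174.1°: 5.0572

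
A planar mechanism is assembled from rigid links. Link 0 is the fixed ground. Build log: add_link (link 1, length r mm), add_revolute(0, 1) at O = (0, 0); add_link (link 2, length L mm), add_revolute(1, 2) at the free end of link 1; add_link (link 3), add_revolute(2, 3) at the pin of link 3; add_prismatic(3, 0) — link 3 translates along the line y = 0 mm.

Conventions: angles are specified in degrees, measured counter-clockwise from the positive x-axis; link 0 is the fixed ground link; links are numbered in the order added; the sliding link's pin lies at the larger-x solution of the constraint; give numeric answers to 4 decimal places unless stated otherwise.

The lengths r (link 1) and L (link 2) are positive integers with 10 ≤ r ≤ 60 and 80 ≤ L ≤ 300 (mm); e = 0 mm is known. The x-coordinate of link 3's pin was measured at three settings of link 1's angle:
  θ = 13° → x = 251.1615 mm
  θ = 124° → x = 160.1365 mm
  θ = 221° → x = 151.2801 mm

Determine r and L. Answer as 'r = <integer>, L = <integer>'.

constraint per measurement: (x − r cos θ)² + (r sin θ − e)² = L²
subtracting the θ₁ and θ₂ equations cancels the r² and L² terms:
r = (x₁² − x₂²) / (2[(x₁cos θ₁ + e sin θ₁) − (x₂cos θ₂ + e sin θ₂)]) = 56.0000 → r = 56
L² = (x₁ − r cos θ₁)² + (r sin θ₁ − e)² = 38808.9834 → L = 197.0000 → L = 197
check at θ₃=221°: x = 151.2801 (printed 151.2801) ✓

r = 56, L = 197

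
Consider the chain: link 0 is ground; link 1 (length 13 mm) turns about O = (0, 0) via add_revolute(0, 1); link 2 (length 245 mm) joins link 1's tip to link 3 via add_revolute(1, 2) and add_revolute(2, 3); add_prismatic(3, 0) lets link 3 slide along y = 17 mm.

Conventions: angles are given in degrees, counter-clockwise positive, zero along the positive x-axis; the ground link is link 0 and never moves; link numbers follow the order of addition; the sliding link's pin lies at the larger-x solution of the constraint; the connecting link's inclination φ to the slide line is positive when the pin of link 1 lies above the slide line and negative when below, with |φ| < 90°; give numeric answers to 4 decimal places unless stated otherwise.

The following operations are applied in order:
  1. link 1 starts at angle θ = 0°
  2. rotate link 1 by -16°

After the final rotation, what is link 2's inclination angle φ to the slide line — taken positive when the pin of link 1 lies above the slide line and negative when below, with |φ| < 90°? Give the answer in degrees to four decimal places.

geometry: r = 13 mm, L = 245 mm, e = 17 mm; θ starts at 0°
rotate link 1 by -16°: θ ← 0° -16° = -16°
h = r sin θ − e = -3.583286 − 17 = -20.583286
sin φ = h / L = -20.583286 / 245 = -0.08401341
φ = arcsin(-0.08401341) = -4.819295°

-4.8193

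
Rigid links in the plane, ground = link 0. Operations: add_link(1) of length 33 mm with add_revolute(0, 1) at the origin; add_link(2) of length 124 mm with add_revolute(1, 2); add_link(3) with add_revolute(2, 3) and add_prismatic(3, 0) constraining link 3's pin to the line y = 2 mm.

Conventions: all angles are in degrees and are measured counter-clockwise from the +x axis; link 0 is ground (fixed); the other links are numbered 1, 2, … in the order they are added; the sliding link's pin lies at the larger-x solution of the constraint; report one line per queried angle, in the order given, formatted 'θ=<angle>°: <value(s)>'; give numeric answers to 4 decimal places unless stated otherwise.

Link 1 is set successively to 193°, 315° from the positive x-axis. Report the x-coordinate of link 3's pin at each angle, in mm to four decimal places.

geometry: r = 33 mm, L = 124 mm, e = 2 mm
θ=193°: crank pin P = (r cos θ, r sin θ) = (-32.154212, -7.423385)
θ=193°: h = r sin θ − e = -7.423385 − 2 = -9.423385
θ=193°: x = r cos θ + √(L² − h²) = -32.154212 + 123.641416 = 91.487204
θ=315°: crank pin P = (r cos θ, r sin θ) = (23.334524, -23.334524)
θ=315°: h = r sin θ − e = -23.334524 − 2 = -25.334524
θ=315°: x = r cos θ + √(L² − h²) = 23.334524 + 121.384356 = 144.718880

θ=193°: 91.4872
θ=315°: 144.7189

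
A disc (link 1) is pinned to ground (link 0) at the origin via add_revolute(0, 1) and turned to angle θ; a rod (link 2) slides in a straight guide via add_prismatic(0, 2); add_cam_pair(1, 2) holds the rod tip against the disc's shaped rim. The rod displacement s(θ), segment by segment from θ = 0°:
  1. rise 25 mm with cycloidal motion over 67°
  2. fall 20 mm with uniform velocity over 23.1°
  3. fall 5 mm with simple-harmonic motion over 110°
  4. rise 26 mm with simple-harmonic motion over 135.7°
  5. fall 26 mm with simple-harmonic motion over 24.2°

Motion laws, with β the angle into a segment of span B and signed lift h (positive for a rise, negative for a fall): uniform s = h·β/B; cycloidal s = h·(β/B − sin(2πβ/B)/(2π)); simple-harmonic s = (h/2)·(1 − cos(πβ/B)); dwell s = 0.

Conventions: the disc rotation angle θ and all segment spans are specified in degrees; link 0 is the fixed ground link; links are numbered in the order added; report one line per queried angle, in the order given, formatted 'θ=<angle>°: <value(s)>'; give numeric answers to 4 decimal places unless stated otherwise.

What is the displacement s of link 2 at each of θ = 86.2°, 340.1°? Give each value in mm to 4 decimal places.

segment 1 (0° to 67°, cycloidal, h = 25) is passed completely: s = 0.0000 + (25) = 25.0000
θ = 86.2° falls in segment 2 (67° to 90.1°, uniform, h = -20): β = 86.2 − 67 = 19.2°, B = 23.1°; Δs = -20·19.2/23.1 = -16.6234; s = 25.0000 − 16.6234 = 8.3766
segment 2 (67° to 90.1°, uniform, h = -20) is passed completely: s = 25.0000 + (-20) = 5.0000
segment 3 (90.1° to 200.1°, simple-harmonic, h = -5) is passed completely: s = 5.0000 + (-5) = 0.0000
segment 4 (200.1° to 335.8°, simple-harmonic, h = 26) is passed completely: s = 0.0000 + (26) = 26.0000
θ = 340.1° falls in segment 5 (335.8° to 360°, simple-harmonic, h = -26): β = 340.1 − 335.8 = 4.3°, B = 24.2°; Δs = -26/2·(1 − cos(π·0.1777)) = -1.9734; s = 26.0000 − 1.9734 = 24.0266

θ=86.2°: 8.3766
θ=340.1°: 24.0266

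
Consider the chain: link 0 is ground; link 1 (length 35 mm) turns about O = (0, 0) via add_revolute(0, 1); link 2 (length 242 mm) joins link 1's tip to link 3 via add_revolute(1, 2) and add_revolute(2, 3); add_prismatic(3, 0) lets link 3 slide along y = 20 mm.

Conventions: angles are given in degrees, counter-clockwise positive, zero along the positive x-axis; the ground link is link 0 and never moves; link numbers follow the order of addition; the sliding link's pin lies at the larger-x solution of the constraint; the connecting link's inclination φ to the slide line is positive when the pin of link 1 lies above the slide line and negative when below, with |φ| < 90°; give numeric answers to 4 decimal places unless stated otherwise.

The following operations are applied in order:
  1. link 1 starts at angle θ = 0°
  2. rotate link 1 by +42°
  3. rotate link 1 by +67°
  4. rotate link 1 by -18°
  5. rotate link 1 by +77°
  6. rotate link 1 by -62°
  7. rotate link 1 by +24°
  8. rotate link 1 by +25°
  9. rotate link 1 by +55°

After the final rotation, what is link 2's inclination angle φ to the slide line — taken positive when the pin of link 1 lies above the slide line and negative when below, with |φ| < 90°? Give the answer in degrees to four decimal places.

geometry: r = 35 mm, L = 242 mm, e = 20 mm; θ starts at 0°
rotate link 1 by +42°: θ ← 0° +42° = 42°
rotate link 1 by +67°: θ ← 42° +67° = 109°
rotate link 1 by -18°: θ ← 109° -18° = 91°
rotate link 1 by +77°: θ ← 91° +77° = 168°
rotate link 1 by -62°: θ ← 168° -62° = 106°
rotate link 1 by +24°: θ ← 106° +24° = 130°
rotate link 1 by +25°: θ ← 130° +25° = 155°
rotate link 1 by +55°: θ ← 155° +55° = 210°
h = r sin θ − e = -17.500000 − 20 = -37.500000
sin φ = h / L = -37.500000 / 242 = -0.15495868
φ = arcsin(-0.15495868) = -8.914400°

-8.9144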